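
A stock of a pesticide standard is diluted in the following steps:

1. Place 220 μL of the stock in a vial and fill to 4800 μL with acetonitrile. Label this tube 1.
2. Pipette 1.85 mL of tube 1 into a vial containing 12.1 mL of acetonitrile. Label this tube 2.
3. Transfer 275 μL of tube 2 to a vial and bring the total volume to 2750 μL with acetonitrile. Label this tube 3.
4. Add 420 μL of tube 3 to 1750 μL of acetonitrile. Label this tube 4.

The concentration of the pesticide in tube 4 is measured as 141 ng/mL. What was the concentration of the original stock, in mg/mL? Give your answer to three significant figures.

1.20 mg/mL

Step 1: 220 μL brought to 4800 μL → factor 4800/220 = 21.818
Step 2: 1.85 mL + 12.1 mL = 13.95 mL total → factor 13.95/1.85 = 7.5405
Step 3: 275 μL brought to 2750 μL → factor 2750/275 = 10
Step 4: 420 μL + 1750 μL = 2170 μL total → factor 2170/420 = 5.1667
Overall dilution factor = 21.818 × 7.5405 × 10 × 5.1667 = 8500.2
Stock = 141 ng/mL × 8500.2 = 1.199 × 10^6 ng/mL = 1.20 mg/mL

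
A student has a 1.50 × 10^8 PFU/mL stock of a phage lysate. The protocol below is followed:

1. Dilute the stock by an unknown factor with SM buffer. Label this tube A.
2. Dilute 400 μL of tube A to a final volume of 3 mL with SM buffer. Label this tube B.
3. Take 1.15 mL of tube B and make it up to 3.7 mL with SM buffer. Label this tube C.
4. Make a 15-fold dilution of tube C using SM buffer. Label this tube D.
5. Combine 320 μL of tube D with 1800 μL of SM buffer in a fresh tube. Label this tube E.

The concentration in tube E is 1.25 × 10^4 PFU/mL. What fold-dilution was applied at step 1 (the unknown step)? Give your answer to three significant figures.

Step 1: unknown factor x
Step 2: 400 μL brought to 3 mL → factor 3000/400 = 7.5
Step 3: 1.15 mL brought to 3.7 mL → factor 3.7/1.15 = 3.2174
Step 4: 15-fold → factor 15
Step 5: 320 μL + 1800 μL = 2120 μL total → factor 2120/320 = 6.625
Product of known-step factors = 2398
Overall factor = 1.50 × 10^8 PFU/mL / (1.25 × 10^4 PFU/mL) = 12000
x = 12000 / 2398 = 5.00

5.00-fold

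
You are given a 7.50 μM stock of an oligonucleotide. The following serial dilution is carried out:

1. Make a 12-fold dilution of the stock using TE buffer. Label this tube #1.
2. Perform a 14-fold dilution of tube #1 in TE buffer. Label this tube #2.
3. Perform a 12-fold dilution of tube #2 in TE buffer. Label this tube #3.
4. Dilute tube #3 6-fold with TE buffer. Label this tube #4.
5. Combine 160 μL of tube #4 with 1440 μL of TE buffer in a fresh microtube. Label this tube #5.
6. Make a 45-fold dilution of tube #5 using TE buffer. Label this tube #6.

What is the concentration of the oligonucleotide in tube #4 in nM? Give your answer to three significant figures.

0.620 nM

Step 1: 12-fold → factor 12
Step 2: 14-fold → factor 14
Step 3: 12-fold → factor 12
Step 4: 6-fold → factor 6
Dilution factor through tube #4 = 12 × 14 × 12 × 6 = 12096
[tube #4] = 7.50 μM / 12096 = 0.0006200 μM = 0.620 nM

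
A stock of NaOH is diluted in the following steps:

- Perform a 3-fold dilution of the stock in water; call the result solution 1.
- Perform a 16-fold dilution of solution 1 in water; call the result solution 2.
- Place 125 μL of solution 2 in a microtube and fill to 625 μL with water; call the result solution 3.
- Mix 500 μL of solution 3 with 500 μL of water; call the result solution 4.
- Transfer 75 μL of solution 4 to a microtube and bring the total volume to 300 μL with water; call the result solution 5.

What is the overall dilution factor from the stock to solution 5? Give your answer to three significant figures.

Step 1: 3-fold → factor 3
Step 2: 16-fold → factor 16
Step 3: 125 μL brought to 625 μL → factor 625/125 = 5
Step 4: 500 μL + 500 μL = 1000 μL total → factor 1000/500 = 2
Step 5: 75 μL brought to 300 μL → factor 300/75 = 4
Overall dilution factor = 3 × 16 × 5 × 2 × 4 = 1920

1.92 × 10^3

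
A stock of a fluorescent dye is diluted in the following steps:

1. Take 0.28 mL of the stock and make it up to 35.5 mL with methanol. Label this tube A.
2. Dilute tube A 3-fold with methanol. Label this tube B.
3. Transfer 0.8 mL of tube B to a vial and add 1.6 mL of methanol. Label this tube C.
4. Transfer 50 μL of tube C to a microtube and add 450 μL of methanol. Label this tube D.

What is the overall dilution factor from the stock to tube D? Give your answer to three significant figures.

1.14 × 10^4

Step 1: 0.28 mL brought to 35.5 mL → factor 35.5/0.28 = 126.79
Step 2: 3-fold → factor 3
Step 3: 0.8 mL + 1.6 mL = 2.4 mL total → factor 2.4/0.8 = 3
Step 4: 50 μL + 450 μL = 500 μL total → factor 500/50 = 10
Overall dilution factor = 126.79 × 3 × 3 × 10 = 11411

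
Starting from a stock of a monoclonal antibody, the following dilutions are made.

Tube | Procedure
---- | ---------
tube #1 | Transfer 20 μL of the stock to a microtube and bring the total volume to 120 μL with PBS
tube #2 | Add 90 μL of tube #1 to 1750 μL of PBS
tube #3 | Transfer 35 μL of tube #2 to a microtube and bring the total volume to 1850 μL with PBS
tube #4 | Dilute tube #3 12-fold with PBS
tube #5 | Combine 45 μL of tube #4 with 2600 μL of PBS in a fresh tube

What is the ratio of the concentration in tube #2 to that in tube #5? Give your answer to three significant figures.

Step 1: 20 μL brought to 120 μL → factor 120/20 = 6
Step 2: 90 μL + 1750 μL = 1840 μL total → factor 1840/90 = 20.444
Step 3: 35 μL brought to 1850 μL → factor 1850/35 = 52.857
Step 4: 12-fold → factor 12
Step 5: 45 μL + 2600 μL = 2645 μL total → factor 2645/45 = 58.778
Dilution factor to tube #2 = 122.67; to tube #5 = 4.5732 × 10^6
[tube #2]/[tube #5] = (factor to tube #5)/(factor to tube #2) = 4.5732 × 10^6/122.67 = 3.73 × 10^4

3.73 × 10^4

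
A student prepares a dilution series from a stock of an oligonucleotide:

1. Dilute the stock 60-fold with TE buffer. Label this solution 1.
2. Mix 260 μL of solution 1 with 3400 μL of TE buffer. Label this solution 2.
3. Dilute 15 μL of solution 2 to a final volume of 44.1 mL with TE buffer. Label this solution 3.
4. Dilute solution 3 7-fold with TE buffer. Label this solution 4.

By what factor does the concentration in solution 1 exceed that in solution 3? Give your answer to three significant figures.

4.14 × 10^4

Step 1: 60-fold → factor 60
Step 2: 260 μL + 3400 μL = 3660 μL total → factor 3660/260 = 14.077
Step 3: 15 μL brought to 44.1 mL → factor 44100/15 = 2940
Dilution factor to solution 1 = 60; to solution 3 = 2.4832 × 10^6
[solution 1]/[solution 3] = (factor to solution 3)/(factor to solution 1) = 2.4832 × 10^6/60 = 4.14 × 10^4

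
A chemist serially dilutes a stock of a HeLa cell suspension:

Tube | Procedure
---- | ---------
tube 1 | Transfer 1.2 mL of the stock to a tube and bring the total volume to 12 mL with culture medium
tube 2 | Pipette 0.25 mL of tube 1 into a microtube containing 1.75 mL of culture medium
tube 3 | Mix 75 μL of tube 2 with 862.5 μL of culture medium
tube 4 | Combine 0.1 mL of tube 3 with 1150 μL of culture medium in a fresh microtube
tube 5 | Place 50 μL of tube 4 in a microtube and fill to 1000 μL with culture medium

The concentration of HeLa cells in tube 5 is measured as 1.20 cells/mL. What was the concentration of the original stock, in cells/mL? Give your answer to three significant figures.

Step 1: 1.2 mL brought to 12 mL → factor 12/1.2 = 10
Step 2: 0.25 mL + 1.75 mL = 2 mL total → factor 2/0.25 = 8
Step 3: 75 μL + 862.5 μL = 937.5 μL total → factor 937.5/75 = 12.5
Step 4: 0.1 mL + 1150 μL = 1.25 mL total → factor 1.25/0.1 = 12.5
Step 5: 50 μL brought to 1000 μL → factor 1000/50 = 20
Overall dilution factor = 10 × 8 × 12.5 × 12.5 × 20 = 2.5 × 10^5
Stock = 1.20 cells/mL × 2.5 × 10^5 = 3.00 × 10^5 cells/mL

3.00 × 10^5 cells/mL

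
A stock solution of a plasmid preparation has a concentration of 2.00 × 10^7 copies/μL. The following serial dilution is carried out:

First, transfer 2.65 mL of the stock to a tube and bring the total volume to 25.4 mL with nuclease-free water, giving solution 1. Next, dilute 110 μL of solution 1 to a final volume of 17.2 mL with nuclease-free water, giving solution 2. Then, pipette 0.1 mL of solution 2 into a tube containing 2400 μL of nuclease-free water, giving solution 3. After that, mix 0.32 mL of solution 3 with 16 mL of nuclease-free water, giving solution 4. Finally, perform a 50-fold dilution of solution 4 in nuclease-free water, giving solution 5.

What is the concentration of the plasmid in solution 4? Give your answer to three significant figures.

Step 1: 2.65 mL brought to 25.4 mL → factor 25.4/2.65 = 9.5849
Step 2: 110 μL brought to 17.2 mL → factor 17200/110 = 156.36
Step 3: 0.1 mL + 2400 μL = 2.5 mL total → factor 2.5/0.1 = 25
Step 4: 0.32 mL + 16 mL = 16.32 mL total → factor 16.32/0.32 = 51
Dilution factor through solution 4 = 9.5849 × 156.36 × 25 × 51 = 1.9109 × 10^6
[solution 4] = 2.00 × 10^7 copies/μL / 1.9109 × 10^6 = 10.5 copies/μL

10.5 copies/μL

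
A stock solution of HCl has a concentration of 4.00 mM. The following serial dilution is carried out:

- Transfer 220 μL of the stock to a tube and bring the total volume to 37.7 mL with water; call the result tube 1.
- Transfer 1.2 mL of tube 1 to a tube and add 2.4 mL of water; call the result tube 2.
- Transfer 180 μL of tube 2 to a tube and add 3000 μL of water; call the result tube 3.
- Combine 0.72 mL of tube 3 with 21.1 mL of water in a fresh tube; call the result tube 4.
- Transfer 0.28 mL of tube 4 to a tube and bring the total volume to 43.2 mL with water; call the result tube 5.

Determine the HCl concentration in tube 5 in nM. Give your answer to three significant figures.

Step 1: 220 μL brought to 37.7 mL → factor 37700/220 = 171.36
Step 2: 1.2 mL + 2.4 mL = 3.6 mL total → factor 3.6/1.2 = 3
Step 3: 180 μL + 3000 μL = 3180 μL total → factor 3180/180 = 17.667
Step 4: 0.72 mL + 21.1 mL = 21.82 mL total → factor 21.82/0.72 = 30.306
Step 5: 0.28 mL brought to 43.2 mL → factor 43.2/0.28 = 154.29
Overall dilution factor = 171.36 × 3 × 17.667 × 30.306 × 154.29 = 4.2466 × 10^7
Final = 4.00 mM / 4.2466 × 10^7 = 9.419 × 10^-8 mM = 0.0942 nM

0.0942 nM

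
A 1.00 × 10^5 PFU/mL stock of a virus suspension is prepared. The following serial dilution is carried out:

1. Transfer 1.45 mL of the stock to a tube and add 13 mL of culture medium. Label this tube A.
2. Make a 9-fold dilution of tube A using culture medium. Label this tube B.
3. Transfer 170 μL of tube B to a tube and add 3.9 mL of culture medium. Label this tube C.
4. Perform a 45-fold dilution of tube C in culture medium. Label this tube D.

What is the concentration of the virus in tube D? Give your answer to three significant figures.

Step 1: 1.45 mL + 13 mL = 14.45 mL total → factor 14.45/1.45 = 9.9655
Step 2: 9-fold → factor 9
Step 3: 170 μL + 3.9 mL = 4070 μL total → factor 4070/170 = 23.941
Step 4: 45-fold → factor 45
Overall dilution factor = 9.9655 × 9 × 23.941 × 45 = 96627
Final = 1.00 × 10^5 PFU/mL / 96627 = 1.03 PFU/mL

1.03 PFU/mL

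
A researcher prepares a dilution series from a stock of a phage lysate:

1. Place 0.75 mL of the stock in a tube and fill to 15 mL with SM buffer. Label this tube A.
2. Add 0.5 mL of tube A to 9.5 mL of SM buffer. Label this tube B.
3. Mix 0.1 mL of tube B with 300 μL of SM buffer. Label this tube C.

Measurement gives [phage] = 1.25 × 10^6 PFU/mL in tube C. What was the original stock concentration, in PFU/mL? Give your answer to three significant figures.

Step 1: 0.75 mL brought to 15 mL → factor 15/0.75 = 20
Step 2: 0.5 mL + 9.5 mL = 10 mL total → factor 10/0.5 = 20
Step 3: 0.1 mL + 300 μL = 0.4 mL total → factor 0.4/0.1 = 4
Overall dilution factor = 20 × 20 × 4 = 1600
Stock = 1.25 × 10^6 PFU/mL × 1600 = 2.00 × 10^9 PFU/mL

2.00 × 10^9 PFU/mL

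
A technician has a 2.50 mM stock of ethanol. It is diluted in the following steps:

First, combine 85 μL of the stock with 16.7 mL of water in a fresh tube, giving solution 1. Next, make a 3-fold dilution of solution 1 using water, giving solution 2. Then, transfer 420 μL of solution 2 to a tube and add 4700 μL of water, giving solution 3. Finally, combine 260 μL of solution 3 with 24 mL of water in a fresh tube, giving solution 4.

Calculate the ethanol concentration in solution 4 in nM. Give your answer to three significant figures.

Step 1: 85 μL + 16.7 mL = 16785 μL total → factor 16785/85 = 197.47
Step 2: 3-fold → factor 3
Step 3: 420 μL + 4700 μL = 5120 μL total → factor 5120/420 = 12.19
Step 4: 260 μL + 24 mL = 24260 μL total → factor 24260/260 = 93.308
Dilution factor through solution 4 = 197.47 × 3 × 12.19 × 93.308 = 6.7385 × 10^5
[solution 4] = 2.50 mM / 6.7385 × 10^5 = 3.710 × 10^-6 mM = 3.71 nM

3.71 nM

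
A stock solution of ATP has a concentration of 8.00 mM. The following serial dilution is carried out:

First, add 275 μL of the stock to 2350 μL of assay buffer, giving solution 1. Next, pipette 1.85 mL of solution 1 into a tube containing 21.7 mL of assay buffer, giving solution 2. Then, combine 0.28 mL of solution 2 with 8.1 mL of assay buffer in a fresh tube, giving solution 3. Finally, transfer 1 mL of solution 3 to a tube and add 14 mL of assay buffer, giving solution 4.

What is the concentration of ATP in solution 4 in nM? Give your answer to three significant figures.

Step 1: 275 μL + 2350 μL = 2625 μL total → factor 2625/275 = 9.5455
Step 2: 1.85 mL + 21.7 mL = 23.55 mL total → factor 23.55/1.85 = 12.73
Step 3: 0.28 mL + 8.1 mL = 8.38 mL total → factor 8.38/0.28 = 29.929
Step 4: 1 mL + 14 mL = 15 mL total → factor 15/1 = 15
Overall dilution factor = 9.5455 × 12.73 × 29.929 × 15 = 54550
Final = 8.00 mM / 54550 = 0.0001467 mM = 147 nM

147 nM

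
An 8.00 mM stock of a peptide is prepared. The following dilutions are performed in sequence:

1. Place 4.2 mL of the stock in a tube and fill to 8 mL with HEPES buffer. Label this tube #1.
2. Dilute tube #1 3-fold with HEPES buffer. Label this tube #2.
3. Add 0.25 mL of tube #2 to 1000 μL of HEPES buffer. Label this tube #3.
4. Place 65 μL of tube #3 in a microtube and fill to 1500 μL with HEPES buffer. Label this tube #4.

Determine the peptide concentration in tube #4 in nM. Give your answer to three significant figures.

1.21 × 10^4 nM

Step 1: 4.2 mL brought to 8 mL → factor 8/4.2 = 1.9048
Step 2: 3-fold → factor 3
Step 3: 0.25 mL + 1000 μL = 1.25 mL total → factor 1.25/0.25 = 5
Step 4: 65 μL brought to 1500 μL → factor 1500/65 = 23.077
Overall dilution factor = 1.9048 × 3 × 5 × 23.077 = 659.34
Final = 8.00 mM / 659.34 = 0.01213 mM = 1.21 × 10^4 nM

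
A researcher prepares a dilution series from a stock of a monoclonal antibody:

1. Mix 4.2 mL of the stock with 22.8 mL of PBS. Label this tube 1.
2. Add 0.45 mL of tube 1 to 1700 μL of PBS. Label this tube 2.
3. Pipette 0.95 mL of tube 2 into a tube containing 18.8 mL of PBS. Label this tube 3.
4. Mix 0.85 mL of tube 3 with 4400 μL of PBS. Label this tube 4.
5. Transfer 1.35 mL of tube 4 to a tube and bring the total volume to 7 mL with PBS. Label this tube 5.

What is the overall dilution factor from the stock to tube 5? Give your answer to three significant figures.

Step 1: 4.2 mL + 22.8 mL = 27 mL total → factor 27/4.2 = 6.4286
Step 2: 0.45 mL + 1700 μL = 2.15 mL total → factor 2.15/0.45 = 4.7778
Step 3: 0.95 mL + 18.8 mL = 19.75 mL total → factor 19.75/0.95 = 20.789
Step 4: 0.85 mL + 4400 μL = 5.25 mL total → factor 5.25/0.85 = 6.1765
Step 5: 1.35 mL brought to 7 mL → factor 7/1.35 = 5.1852
Overall dilution factor = 6.4286 × 4.7778 × 20.789 × 6.1765 × 5.1852 = 20450

2.04 × 10^4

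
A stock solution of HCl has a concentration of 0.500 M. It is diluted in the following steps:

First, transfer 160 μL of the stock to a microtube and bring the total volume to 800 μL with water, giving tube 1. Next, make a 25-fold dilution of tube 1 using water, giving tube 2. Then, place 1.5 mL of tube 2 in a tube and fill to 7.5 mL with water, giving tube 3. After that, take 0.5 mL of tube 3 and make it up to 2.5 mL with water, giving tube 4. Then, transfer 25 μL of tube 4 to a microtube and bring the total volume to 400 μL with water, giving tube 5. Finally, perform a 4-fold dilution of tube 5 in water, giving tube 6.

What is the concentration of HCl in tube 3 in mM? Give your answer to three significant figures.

Step 1: 160 μL brought to 800 μL → factor 800/160 = 5
Step 2: 25-fold → factor 25
Step 3: 1.5 mL brought to 7.5 mL → factor 7.5/1.5 = 5
Dilution factor through tube 3 = 5 × 25 × 5 = 625
[tube 3] = 0.500 M / 625 = 0.0008000 M = 0.800 mM

0.800 mM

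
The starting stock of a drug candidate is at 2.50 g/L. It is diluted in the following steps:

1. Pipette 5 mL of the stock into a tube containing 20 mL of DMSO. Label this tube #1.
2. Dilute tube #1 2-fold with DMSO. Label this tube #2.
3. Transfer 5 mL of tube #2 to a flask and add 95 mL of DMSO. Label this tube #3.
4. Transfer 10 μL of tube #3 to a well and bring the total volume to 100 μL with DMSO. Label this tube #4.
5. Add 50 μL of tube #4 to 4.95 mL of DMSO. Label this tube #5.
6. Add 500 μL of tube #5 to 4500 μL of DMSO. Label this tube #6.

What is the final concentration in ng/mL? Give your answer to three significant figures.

1.25 ng/mL

Step 1: 5 mL + 20 mL = 25 mL total → factor 25/5 = 5
Step 2: 2-fold → factor 2
Step 3: 5 mL + 95 mL = 100 mL total → factor 100/5 = 20
Step 4: 10 μL brought to 100 μL → factor 100/10 = 10
Step 5: 50 μL + 4.95 mL = 5000 μL total → factor 5000/50 = 100
Step 6: 500 μL + 4500 μL = 5000 μL total → factor 5000/500 = 10
Overall dilution factor = 5 × 2 × 20 × 10 × 100 × 10 = 2 × 10^6
Final = 2.50 g/L / 2 × 10^6 = 1.250 × 10^-6 g/L = 1.25 ng/mL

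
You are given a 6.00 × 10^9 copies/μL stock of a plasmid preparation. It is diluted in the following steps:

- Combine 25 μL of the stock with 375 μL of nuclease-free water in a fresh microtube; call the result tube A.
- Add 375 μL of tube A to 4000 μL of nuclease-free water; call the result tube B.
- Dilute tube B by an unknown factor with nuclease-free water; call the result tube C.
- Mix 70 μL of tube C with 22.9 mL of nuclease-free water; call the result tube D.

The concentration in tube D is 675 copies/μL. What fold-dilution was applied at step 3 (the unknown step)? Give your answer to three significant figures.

Step 1: 25 μL + 375 μL = 400 μL total → factor 400/25 = 16
Step 2: 375 μL + 4000 μL = 4375 μL total → factor 4375/375 = 11.667
Step 3: unknown factor x
Step 4: 70 μL + 22.9 mL = 22970 μL total → factor 22970/70 = 328.14
Product of known-step factors = 61253
Overall factor = 6.00 × 10^9 copies/μL / (675 copies/μL) = 8.8889 × 10^6
x = 8.8889 × 10^6 / 61253 = 145

145-fold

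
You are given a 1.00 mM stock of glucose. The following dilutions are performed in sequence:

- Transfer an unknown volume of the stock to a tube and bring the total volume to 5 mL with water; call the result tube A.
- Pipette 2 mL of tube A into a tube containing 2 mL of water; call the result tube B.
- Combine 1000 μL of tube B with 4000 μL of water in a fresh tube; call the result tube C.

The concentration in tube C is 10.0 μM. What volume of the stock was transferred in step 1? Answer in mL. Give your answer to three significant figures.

Step 1: v brought to 5 mL → factor = 5 mL/v
Step 2: 2 mL + 2 mL = 4 mL total → factor 4/2 = 2
Step 3: 1000 μL + 4000 μL = 5000 μL total → factor 5000/1000 = 5
Product of known-step factors = 10
Overall factor = 1.00 mM / (10.0 μM) = 100
Step-1 factor = 100 / 10 = 10
v = 5 mL / 10 = 0.500 mL

0.500 mL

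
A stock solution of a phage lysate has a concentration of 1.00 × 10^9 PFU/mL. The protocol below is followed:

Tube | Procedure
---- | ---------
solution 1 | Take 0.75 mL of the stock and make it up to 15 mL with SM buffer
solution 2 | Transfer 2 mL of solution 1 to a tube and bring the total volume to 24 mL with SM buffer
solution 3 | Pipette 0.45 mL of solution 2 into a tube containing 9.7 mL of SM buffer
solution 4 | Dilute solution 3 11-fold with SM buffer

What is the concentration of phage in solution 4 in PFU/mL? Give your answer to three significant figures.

Step 1: 0.75 mL brought to 15 mL → factor 15/0.75 = 20
Step 2: 2 mL brought to 24 mL → factor 24/2 = 12
Step 3: 0.45 mL + 9.7 mL = 10.15 mL total → factor 10.15/0.45 = 22.556
Step 4: 11-fold → factor 11
Overall dilution factor = 20 × 12 × 22.556 × 11 = 59547
Final = 1.00 × 10^9 PFU/mL / 59547 = 1.68 × 10^4 PFU/mL

1.68 × 10^4 PFU/mL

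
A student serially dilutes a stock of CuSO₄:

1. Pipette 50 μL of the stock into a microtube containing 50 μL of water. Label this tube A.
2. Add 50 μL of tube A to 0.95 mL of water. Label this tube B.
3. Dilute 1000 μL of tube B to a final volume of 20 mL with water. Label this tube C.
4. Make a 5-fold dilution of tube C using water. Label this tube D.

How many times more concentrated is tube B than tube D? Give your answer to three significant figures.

Step 1: 50 μL + 50 μL = 100 μL total → factor 100/50 = 2
Step 2: 50 μL + 0.95 mL = 1000 μL total → factor 1000/50 = 20
Step 3: 1000 μL brought to 20 mL → factor 20000/1000 = 20
Step 4: 5-fold → factor 5
Dilution factor to tube B = 40; to tube D = 4000
[tube B]/[tube D] = (factor to tube D)/(factor to tube B) = 4000/40 = 100

100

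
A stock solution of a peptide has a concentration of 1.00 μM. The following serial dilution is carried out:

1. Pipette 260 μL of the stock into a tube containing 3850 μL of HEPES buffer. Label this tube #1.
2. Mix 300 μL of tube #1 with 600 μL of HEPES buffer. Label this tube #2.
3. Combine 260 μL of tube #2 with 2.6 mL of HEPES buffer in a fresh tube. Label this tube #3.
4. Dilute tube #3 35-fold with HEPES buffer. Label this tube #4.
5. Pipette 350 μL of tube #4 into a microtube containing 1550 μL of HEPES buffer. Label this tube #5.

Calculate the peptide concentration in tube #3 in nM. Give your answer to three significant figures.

Step 1: 260 μL + 3850 μL = 4110 μL total → factor 4110/260 = 15.808
Step 2: 300 μL + 600 μL = 900 μL total → factor 900/300 = 3
Step 3: 260 μL + 2.6 mL = 2860 μL total → factor 2860/260 = 11
Dilution factor through tube #3 = 15.808 × 3 × 11 = 521.65
[tube #3] = 1.00 μM / 521.65 = 0.001917 μM = 1.92 nM

1.92 nM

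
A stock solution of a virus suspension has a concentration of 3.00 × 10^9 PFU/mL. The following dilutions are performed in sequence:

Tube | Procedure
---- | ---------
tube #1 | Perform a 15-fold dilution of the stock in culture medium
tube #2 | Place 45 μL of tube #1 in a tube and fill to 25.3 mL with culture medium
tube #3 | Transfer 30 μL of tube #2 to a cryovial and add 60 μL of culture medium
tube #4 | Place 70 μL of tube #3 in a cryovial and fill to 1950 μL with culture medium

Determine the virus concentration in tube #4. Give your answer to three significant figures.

Step 1: 15-fold → factor 15
Step 2: 45 μL brought to 25.3 mL → factor 25300/45 = 562.22
Step 3: 30 μL + 60 μL = 90 μL total → factor 90/30 = 3
Step 4: 70 μL brought to 1950 μL → factor 1950/70 = 27.857
Overall dilution factor = 15 × 562.22 × 3 × 27.857 = 7.0479 × 10^5
Final = 3.00 × 10^9 PFU/mL / 7.0479 × 10^5 = 4.26 × 10^3 PFU/mL

4.26 × 10^3 PFU/mL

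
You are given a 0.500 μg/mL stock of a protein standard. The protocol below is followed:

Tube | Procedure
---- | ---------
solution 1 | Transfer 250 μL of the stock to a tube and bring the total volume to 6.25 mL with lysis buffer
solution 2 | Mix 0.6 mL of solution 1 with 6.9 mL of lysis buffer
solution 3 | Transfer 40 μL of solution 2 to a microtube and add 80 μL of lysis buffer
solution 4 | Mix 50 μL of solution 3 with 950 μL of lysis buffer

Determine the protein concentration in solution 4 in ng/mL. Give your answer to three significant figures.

Step 1: 250 μL brought to 6.25 mL → factor 6250/250 = 25
Step 2: 0.6 mL + 6.9 mL = 7.5 mL total → factor 7.5/0.6 = 12.5
Step 3: 40 μL + 80 μL = 120 μL total → factor 120/40 = 3
Step 4: 50 μL + 950 μL = 1000 μL total → factor 1000/50 = 20
Overall dilution factor = 25 × 12.5 × 3 × 20 = 18750
Final = 0.500 μg/mL / 18750 = 2.667 × 10^-5 μg/mL = 0.0267 ng/mL

0.0267 ng/mL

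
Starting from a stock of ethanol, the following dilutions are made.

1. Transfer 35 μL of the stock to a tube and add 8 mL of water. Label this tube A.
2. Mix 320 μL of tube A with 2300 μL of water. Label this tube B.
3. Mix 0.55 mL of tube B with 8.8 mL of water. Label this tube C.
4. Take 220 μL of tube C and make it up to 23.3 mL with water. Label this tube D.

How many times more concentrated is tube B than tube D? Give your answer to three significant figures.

Step 1: 35 μL + 8 mL = 8035 μL total → factor 8035/35 = 229.57
Step 2: 320 μL + 2300 μL = 2620 μL total → factor 2620/320 = 8.1875
Step 3: 0.55 mL + 8.8 mL = 9.35 mL total → factor 9.35/0.55 = 17
Step 4: 220 μL brought to 23.3 mL → factor 23300/220 = 105.91
Dilution factor to tube B = 1879.6; to tube D = 3.3842 × 10^6
[tube B]/[tube D] = (factor to tube D)/(factor to tube B) = 3.3842 × 10^6/1879.6 = 1.80 × 10^3

1.80 × 10^3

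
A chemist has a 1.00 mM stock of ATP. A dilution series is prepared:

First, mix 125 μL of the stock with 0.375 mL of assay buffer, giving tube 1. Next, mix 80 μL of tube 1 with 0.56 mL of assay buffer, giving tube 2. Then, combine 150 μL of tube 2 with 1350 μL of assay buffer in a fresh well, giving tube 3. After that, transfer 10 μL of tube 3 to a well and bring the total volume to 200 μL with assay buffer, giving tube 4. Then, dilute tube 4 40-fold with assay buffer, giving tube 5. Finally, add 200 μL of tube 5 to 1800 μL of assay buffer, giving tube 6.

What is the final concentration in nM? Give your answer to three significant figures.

0.391 nM

Step 1: 125 μL + 0.375 mL = 500 μL total → factor 500/125 = 4
Step 2: 80 μL + 0.56 mL = 640 μL total → factor 640/80 = 8
Step 3: 150 μL + 1350 μL = 1500 μL total → factor 1500/150 = 10
Step 4: 10 μL brought to 200 μL → factor 200/10 = 20
Step 5: 40-fold → factor 40
Step 6: 200 μL + 1800 μL = 2000 μL total → factor 2000/200 = 10
Overall dilution factor = 4 × 8 × 10 × 20 × 40 × 10 = 2.56 × 10^6
Final = 1.00 mM / 2.56 × 10^6 = 3.906 × 10^-7 mM = 0.391 nM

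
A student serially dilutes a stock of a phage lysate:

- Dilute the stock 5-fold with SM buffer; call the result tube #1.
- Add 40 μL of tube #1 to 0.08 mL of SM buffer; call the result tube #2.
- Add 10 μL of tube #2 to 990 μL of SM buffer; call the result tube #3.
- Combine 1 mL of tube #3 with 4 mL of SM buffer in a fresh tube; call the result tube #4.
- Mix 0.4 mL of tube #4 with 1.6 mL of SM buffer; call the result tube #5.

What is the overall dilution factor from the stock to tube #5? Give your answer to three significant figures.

3.75 × 10^4

Step 1: 5-fold → factor 5
Step 2: 40 μL + 0.08 mL = 120 μL total → factor 120/40 = 3
Step 3: 10 μL + 990 μL = 1000 μL total → factor 1000/10 = 100
Step 4: 1 mL + 4 mL = 5 mL total → factor 5/1 = 5
Step 5: 0.4 mL + 1.6 mL = 2 mL total → factor 2/0.4 = 5
Overall dilution factor = 5 × 3 × 100 × 5 × 5 = 37500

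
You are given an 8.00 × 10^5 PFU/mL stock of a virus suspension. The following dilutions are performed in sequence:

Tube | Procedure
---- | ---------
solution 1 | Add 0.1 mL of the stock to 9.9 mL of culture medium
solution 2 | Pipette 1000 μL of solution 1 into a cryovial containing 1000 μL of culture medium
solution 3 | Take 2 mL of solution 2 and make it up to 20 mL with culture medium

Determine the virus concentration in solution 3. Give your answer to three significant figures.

Step 1: 0.1 mL + 9.9 mL = 10 mL total → factor 10/0.1 = 100
Step 2: 1000 μL + 1000 μL = 2000 μL total → factor 2000/1000 = 2
Step 3: 2 mL brought to 20 mL → factor 20/2 = 10
Overall dilution factor = 100 × 2 × 10 = 2000
Final = 8.00 × 10^5 PFU/mL / 2000 = 400 PFU/mL

400 PFU/mL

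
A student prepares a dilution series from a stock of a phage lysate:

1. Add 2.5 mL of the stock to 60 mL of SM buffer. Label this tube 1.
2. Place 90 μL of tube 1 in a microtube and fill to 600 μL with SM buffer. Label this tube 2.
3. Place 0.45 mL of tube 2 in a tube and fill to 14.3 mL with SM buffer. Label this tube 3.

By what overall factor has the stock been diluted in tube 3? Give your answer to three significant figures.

Step 1: 2.5 mL + 60 mL = 62.5 mL total → factor 62.5/2.5 = 25
Step 2: 90 μL brought to 600 μL → factor 600/90 = 6.6667
Step 3: 0.45 mL brought to 14.3 mL → factor 14.3/0.45 = 31.778
Overall dilution factor = 25 × 6.6667 × 31.778 = 5296.3

5.30 × 10^3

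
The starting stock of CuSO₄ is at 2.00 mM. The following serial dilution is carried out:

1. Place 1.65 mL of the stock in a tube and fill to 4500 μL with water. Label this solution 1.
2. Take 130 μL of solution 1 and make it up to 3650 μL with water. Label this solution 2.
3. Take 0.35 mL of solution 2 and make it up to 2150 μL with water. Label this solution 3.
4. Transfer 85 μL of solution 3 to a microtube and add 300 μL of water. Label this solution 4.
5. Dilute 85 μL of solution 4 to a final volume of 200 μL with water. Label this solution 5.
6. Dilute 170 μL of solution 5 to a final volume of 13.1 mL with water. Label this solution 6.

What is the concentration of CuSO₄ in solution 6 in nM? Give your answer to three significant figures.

5.18 nM

Step 1: 1.65 mL brought to 4500 μL → factor 4.5/1.65 = 2.7273
Step 2: 130 μL brought to 3650 μL → factor 3650/130 = 28.077
Step 3: 0.35 mL brought to 2150 μL → factor 2.15/0.35 = 6.1429
Step 4: 85 μL + 300 μL = 385 μL total → factor 385/85 = 4.5294
Step 5: 85 μL brought to 200 μL → factor 200/85 = 2.3529
Step 6: 170 μL brought to 13.1 mL → factor 13100/170 = 77.059
Overall dilution factor = 2.7273 × 28.077 × 6.1429 × 4.5294 × 2.3529 × 77.059 = 3.863 × 10^5
Final = 2.00 mM / 3.863 × 10^5 = 5.177 × 10^-6 mM = 5.18 nM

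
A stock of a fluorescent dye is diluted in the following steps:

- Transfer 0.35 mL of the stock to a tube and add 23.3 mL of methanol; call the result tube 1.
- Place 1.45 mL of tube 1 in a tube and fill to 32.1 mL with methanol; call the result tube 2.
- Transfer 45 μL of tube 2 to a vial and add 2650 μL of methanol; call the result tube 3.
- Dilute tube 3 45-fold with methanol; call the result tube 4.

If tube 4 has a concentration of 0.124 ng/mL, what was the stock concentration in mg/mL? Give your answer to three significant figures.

Step 1: 0.35 mL + 23.3 mL = 23.65 mL total → factor 23.65/0.35 = 67.571
Step 2: 1.45 mL brought to 32.1 mL → factor 32.1/1.45 = 22.138
Step 3: 45 μL + 2650 μL = 2695 μL total → factor 2695/45 = 59.889
Step 4: 45-fold → factor 45
Overall dilution factor = 67.571 × 22.138 × 59.889 × 45 = 4.0314 × 10^6
Stock = 0.124 ng/mL × 4.0314 × 10^6 = 4.999 × 10^5 ng/mL = 0.500 mg/mL

0.500 mg/mL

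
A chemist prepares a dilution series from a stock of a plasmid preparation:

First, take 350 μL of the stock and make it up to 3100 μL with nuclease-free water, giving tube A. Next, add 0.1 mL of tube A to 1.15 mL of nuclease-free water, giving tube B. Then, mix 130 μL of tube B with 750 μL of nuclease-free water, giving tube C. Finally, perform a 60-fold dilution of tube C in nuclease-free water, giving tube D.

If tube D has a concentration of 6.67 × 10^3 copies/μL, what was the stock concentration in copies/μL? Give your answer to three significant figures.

3.00 × 10^8 copies/μL

Step 1: 350 μL brought to 3100 μL → factor 3100/350 = 8.8571
Step 2: 0.1 mL + 1.15 mL = 1.25 mL total → factor 1.25/0.1 = 12.5
Step 3: 130 μL + 750 μL = 880 μL total → factor 880/130 = 6.7692
Step 4: 60-fold → factor 60
Overall dilution factor = 8.8571 × 12.5 × 6.7692 × 60 = 44967
Stock = 6.67 × 10^3 copies/μL × 44967 = 3.00 × 10^8 copies/μL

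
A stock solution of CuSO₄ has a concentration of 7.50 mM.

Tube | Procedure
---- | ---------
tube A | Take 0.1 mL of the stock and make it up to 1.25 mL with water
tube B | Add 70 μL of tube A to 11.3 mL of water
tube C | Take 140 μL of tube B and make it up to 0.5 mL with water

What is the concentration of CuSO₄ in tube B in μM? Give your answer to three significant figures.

3.69 μM

Step 1: 0.1 mL brought to 1.25 mL → factor 1.25/0.1 = 12.5
Step 2: 70 μL + 11.3 mL = 11370 μL total → factor 11370/70 = 162.43
Dilution factor through tube B = 12.5 × 162.43 = 2030.4
[tube B] = 7.50 mM / 2030.4 = 0.003694 mM = 3.69 μM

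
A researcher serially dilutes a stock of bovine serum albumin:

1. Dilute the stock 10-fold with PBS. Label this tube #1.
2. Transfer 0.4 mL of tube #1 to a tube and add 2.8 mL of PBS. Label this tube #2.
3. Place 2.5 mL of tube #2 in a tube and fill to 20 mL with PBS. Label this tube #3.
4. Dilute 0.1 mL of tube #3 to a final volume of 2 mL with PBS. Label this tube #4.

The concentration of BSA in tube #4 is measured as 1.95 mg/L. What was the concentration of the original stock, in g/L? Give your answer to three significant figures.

Step 1: 10-fold → factor 10
Step 2: 0.4 mL + 2.8 mL = 3.2 mL total → factor 3.2/0.4 = 8
Step 3: 2.5 mL brought to 20 mL → factor 20/2.5 = 8
Step 4: 0.1 mL brought to 2 mL → factor 2/0.1 = 20
Overall dilution factor = 10 × 8 × 8 × 20 = 12800
Stock = 1.95 mg/L × 12800 = 2.496 × 10^4 mg/L = 25.0 g/L

25.0 g/L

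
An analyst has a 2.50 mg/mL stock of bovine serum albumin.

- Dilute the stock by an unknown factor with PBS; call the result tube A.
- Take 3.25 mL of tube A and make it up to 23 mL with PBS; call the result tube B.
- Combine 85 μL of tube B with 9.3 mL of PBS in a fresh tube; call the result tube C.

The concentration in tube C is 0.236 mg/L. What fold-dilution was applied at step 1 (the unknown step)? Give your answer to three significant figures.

Step 1: unknown factor x
Step 2: 3.25 mL brought to 23 mL → factor 23/3.25 = 7.0769
Step 3: 85 μL + 9.3 mL = 9385 μL total → factor 9385/85 = 110.41
Product of known-step factors = 781.38
Overall factor = 2.50 mg/mL / (0.236 mg/L) = 10593
x = 10593 / 781.38 = 13.6

13.6-fold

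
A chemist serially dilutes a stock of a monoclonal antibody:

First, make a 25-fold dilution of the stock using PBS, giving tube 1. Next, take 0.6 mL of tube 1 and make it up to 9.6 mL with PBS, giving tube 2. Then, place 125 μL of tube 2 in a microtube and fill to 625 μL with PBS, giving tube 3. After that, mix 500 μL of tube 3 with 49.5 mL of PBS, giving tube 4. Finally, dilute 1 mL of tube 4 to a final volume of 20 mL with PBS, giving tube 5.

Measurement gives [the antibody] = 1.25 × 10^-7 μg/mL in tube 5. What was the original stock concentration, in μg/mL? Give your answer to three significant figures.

0.500 μg/mL

Step 1: 25-fold → factor 25
Step 2: 0.6 mL brought to 9.6 mL → factor 9.6/0.6 = 16
Step 3: 125 μL brought to 625 μL → factor 625/125 = 5
Step 4: 500 μL + 49.5 mL = 50000 μL total → factor 50000/500 = 100
Step 5: 1 mL brought to 20 mL → factor 20/1 = 20
Overall dilution factor = 25 × 16 × 5 × 100 × 20 = 4 × 10^6
Stock = 1.25 × 10^-7 μg/mL × 4 × 10^6 = 0.500 μg/mL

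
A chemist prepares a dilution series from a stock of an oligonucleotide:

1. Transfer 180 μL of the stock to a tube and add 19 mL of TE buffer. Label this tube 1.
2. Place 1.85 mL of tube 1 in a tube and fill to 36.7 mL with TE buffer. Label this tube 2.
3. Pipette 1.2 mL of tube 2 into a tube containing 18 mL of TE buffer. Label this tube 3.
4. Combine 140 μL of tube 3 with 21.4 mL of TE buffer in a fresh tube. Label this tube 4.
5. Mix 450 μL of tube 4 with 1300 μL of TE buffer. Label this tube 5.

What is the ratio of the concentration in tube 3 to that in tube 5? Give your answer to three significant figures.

Step 1: 180 μL + 19 mL = 19180 μL total → factor 19180/180 = 106.56
Step 2: 1.85 mL brought to 36.7 mL → factor 36.7/1.85 = 19.838
Step 3: 1.2 mL + 18 mL = 19.2 mL total → factor 19.2/1.2 = 16
Step 4: 140 μL + 21.4 mL = 21540 μL total → factor 21540/140 = 153.86
Step 5: 450 μL + 1300 μL = 1750 μL total → factor 1750/450 = 3.8889
Dilution factor to tube 3 = 33821; to tube 5 = 2.0236 × 10^7
[tube 3]/[tube 5] = (factor to tube 5)/(factor to tube 3) = 2.0236 × 10^7/33821 = 598

598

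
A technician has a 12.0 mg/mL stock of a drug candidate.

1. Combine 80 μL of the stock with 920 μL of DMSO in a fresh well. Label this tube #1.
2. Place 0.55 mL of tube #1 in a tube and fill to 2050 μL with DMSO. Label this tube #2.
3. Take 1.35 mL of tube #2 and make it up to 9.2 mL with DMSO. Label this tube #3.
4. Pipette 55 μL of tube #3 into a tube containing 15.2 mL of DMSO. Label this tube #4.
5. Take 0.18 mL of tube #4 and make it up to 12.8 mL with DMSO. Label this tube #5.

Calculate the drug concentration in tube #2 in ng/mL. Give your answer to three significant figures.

Step 1: 80 μL + 920 μL = 1000 μL total → factor 1000/80 = 12.5
Step 2: 0.55 mL brought to 2050 μL → factor 2.05/0.55 = 3.7273
Dilution factor through tube #2 = 12.5 × 3.7273 = 46.591
[tube #2] = 12.0 mg/mL / 46.591 = 0.2576 mg/mL = 2.58 × 10^5 ng/mL

2.58 × 10^5 ng/mL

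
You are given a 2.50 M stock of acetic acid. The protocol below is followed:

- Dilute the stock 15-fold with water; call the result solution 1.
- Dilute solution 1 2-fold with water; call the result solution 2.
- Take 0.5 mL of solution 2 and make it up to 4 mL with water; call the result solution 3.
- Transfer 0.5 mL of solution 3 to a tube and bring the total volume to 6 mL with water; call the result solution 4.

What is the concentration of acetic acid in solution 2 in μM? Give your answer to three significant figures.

Step 1: 15-fold → factor 15
Step 2: 2-fold → factor 2
Dilution factor through solution 2 = 15 × 2 = 30
[solution 2] = 2.50 M / 30 = 0.08333 M = 8.33 × 10^4 μM

8.33 × 10^4 μM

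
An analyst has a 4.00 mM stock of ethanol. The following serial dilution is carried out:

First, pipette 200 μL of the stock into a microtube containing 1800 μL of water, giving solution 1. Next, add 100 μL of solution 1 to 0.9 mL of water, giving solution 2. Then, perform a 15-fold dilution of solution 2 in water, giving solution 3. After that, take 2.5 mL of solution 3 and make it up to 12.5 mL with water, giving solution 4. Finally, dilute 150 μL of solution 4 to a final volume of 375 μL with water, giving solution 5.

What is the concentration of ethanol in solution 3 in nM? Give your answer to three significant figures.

Step 1: 200 μL + 1800 μL = 2000 μL total → factor 2000/200 = 10
Step 2: 100 μL + 0.9 mL = 1000 μL total → factor 1000/100 = 10
Step 3: 15-fold → factor 15
Dilution factor through solution 3 = 10 × 10 × 15 = 1500
[solution 3] = 4.00 mM / 1500 = 0.002667 mM = 2.67 × 10^3 nM

2.67 × 10^3 nM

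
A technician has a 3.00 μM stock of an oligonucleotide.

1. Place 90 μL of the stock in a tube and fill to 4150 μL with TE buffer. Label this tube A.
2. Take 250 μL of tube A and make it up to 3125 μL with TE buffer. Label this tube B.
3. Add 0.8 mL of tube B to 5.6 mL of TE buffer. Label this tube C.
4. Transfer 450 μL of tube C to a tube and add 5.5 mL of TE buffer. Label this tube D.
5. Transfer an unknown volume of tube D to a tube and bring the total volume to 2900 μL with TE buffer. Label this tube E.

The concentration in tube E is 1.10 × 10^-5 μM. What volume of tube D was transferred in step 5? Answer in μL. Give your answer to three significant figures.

Step 1: 90 μL brought to 4150 μL → factor 4150/90 = 46.111
Step 2: 250 μL brought to 3125 μL → factor 3125/250 = 12.5
Step 3: 0.8 mL + 5.6 mL = 6.4 mL total → factor 6.4/0.8 = 8
Step 4: 450 μL + 5.5 mL = 5950 μL total → factor 5950/450 = 13.222
Step 5: v brought to 2900 μL → factor = 2900 μL/v
Product of known-step factors = 60969
Overall factor = 3.00 μM / (1.10 × 10^-5 μM) = 2.7273 × 10^5
Step-5 factor = 2.7273 × 10^5 / 60969 = 4.4732
v = 2900 μL / 4.4732 = 648 μL

648 μL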